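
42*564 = 23688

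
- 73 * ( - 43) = 3139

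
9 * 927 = 8343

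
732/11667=244/3889 = 0.06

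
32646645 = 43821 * 745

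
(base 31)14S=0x459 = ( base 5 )13423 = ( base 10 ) 1113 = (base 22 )26d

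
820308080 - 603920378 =216387702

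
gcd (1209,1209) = 1209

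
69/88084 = 69/88084 = 0.00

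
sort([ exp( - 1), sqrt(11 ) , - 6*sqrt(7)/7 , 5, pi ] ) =[ - 6*sqrt( 7)/7, exp( - 1),pi,sqrt(11), 5 ] 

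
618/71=618/71  =  8.70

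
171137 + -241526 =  - 70389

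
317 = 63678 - 63361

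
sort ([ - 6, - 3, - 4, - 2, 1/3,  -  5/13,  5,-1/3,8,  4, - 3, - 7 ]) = [ - 7, - 6,-4 , - 3, - 3,-2, - 5/13,  -  1/3,1/3,4,5, 8 ] 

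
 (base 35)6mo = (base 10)8144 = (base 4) 1333100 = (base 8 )17720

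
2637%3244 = 2637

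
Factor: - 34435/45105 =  - 3^( - 1)*31^( - 1 ) * 71^1 = - 71/93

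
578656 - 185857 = 392799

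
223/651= 223/651 = 0.34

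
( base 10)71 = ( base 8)107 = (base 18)3h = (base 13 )56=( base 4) 1013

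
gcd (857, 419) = 1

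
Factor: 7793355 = 3^1*5^1*127^1 * 4091^1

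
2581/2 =2581/2 = 1290.50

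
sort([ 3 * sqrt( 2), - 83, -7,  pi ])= [ - 83, - 7 , pi, 3*sqrt (2)]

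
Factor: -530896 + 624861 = 5^1*18793^1 = 93965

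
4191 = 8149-3958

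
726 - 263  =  463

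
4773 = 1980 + 2793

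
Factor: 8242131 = 3^1 * 1237^1*  2221^1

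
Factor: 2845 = 5^1 * 569^1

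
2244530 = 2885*778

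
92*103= 9476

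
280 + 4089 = 4369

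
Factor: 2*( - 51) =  - 102 = -2^1*3^1*17^1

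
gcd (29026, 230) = 46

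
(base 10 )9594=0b10010101111010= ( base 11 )7232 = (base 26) e50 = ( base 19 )17AI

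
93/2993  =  93/2993 = 0.03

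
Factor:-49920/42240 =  - 13/11 = - 11^(-1)*13^1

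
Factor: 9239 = 9239^1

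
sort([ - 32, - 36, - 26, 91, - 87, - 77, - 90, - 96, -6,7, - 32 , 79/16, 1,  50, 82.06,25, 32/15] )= [ - 96, - 90, - 87, - 77, - 36, - 32, - 32, - 26, - 6,1, 32/15, 79/16, 7,25 , 50,82.06, 91 ]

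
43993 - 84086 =  -  40093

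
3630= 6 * 605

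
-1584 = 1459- 3043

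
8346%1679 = 1630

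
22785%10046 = 2693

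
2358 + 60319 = 62677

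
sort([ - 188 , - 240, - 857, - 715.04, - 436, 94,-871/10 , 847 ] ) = [ - 857, - 715.04, - 436, - 240, - 188, - 871/10, 94, 847 ]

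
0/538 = 0  =  0.00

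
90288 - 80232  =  10056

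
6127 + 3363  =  9490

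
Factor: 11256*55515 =2^3*3^2*5^1 * 7^1*67^1*3701^1 = 624876840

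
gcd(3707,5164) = 1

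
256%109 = 38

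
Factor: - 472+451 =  - 21 = -  3^1*7^1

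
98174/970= 49087/485  =  101.21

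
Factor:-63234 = - 2^1*3^3*1171^1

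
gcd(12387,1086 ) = 3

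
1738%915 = 823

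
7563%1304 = 1043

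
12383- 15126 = -2743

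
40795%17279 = 6237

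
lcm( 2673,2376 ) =21384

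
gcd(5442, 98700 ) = 6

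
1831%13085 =1831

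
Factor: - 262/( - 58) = 131/29 = 29^(- 1)*131^1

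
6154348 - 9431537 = -3277189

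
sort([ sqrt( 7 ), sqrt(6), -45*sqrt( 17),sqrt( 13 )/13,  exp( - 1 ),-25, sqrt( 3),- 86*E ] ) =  [ - 86*E, - 45*sqrt(17), - 25, sqrt (13) /13, exp( - 1 ),sqrt( 3), sqrt( 6 ),sqrt( 7) ]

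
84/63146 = 42/31573 = 0.00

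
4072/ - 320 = - 13+11/40=- 12.72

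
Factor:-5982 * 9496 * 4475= - 2^4*3^1*5^2  *  179^1*997^1*1187^1 = - 254202697200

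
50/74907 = 50/74907 = 0.00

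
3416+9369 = 12785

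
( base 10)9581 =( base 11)7220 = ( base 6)112205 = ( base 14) 36C5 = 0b10010101101101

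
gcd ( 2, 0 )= 2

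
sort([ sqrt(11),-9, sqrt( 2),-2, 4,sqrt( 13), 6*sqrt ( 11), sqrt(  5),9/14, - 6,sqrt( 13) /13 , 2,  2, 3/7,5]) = [- 9, - 6, - 2,sqrt(13 )/13,3/7,9/14, sqrt( 2 ), 2,2,sqrt(5 ),sqrt( 11 ),sqrt (13), 4,5, 6*sqrt( 11)] 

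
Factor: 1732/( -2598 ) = -2^1*3^( - 1 ) = -2/3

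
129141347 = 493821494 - 364680147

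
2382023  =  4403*541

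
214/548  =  107/274  =  0.39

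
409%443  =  409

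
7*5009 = 35063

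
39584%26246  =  13338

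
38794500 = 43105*900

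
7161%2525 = 2111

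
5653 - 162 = 5491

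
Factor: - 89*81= - 3^4*89^1=- 7209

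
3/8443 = 3/8443 = 0.00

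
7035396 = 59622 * 118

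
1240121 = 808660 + 431461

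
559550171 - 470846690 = 88703481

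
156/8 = 39/2 = 19.50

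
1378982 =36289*38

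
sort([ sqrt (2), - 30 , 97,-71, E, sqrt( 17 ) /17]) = [ - 71, - 30, sqrt(17)/17, sqrt(2), E, 97] 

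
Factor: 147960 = 2^3*3^3*5^1* 137^1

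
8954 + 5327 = 14281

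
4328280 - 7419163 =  - 3090883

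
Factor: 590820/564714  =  2^1  *3^ ( - 1)*5^1*43^1*137^(- 1) = 430/411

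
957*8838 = 8457966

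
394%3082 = 394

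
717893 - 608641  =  109252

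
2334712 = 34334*68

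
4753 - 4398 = 355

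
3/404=3/404 =0.01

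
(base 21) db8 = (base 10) 5972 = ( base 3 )22012012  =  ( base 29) 72r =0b1011101010100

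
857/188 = 857/188= 4.56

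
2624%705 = 509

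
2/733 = 2/733= 0.00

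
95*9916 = 942020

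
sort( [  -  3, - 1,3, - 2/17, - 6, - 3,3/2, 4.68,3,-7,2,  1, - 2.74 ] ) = [ - 7 ,  -  6, - 3, - 3,-2.74, - 1, -2/17, 1, 3/2, 2, 3, 3,  4.68 ] 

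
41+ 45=86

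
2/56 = 1/28  =  0.04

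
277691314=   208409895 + 69281419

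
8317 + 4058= 12375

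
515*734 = 378010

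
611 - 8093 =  -7482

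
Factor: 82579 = 7^1*47^1*251^1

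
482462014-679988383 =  - 197526369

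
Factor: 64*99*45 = 2^6*3^4*5^1*11^1 = 285120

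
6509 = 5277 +1232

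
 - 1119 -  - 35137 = 34018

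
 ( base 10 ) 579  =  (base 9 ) 713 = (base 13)357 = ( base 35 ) GJ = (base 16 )243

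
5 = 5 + 0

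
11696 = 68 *172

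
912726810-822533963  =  90192847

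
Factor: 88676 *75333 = 6680229108 = 2^2*3^1*7^1*3167^1*25111^1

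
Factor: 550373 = 19^1*83^1*349^1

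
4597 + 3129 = 7726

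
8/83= 8/83 = 0.10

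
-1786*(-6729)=12017994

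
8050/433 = 8050/433 = 18.59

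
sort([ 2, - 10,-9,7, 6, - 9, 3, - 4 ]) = [- 10, - 9, - 9,-4,2,3,6,7 ] 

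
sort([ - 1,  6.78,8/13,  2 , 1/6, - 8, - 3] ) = [ - 8 , - 3, - 1 , 1/6,  8/13, 2,  6.78 ]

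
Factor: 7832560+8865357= 16697917=197^1*84761^1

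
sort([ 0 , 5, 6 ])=[ 0,5, 6 ] 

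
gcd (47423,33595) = 1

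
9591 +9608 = 19199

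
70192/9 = 7799 + 1/9 = 7799.11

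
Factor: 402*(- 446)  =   - 179292=- 2^2*3^1*67^1 * 223^1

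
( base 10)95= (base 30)35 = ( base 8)137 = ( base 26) 3H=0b1011111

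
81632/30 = 40816/15 = 2721.07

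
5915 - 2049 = 3866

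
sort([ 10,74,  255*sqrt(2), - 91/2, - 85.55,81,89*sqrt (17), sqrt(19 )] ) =[-85.55,-91/2,  sqrt( 19),10, 74, 81,255*sqrt(2),89*sqrt(  17)]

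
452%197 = 58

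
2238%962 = 314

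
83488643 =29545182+53943461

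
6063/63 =96+5/21 = 96.24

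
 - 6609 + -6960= -13569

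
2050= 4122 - 2072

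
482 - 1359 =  - 877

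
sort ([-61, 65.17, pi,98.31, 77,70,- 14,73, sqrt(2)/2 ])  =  [-61 ,- 14,sqrt(2 ) /2, pi,65.17,  70,73,77, 98.31 ]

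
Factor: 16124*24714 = 2^3*3^2*29^1*139^1*1373^1 = 398488536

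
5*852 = 4260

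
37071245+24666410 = 61737655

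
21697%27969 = 21697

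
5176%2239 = 698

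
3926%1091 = 653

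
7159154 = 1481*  4834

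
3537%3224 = 313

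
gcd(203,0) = 203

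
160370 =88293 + 72077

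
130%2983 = 130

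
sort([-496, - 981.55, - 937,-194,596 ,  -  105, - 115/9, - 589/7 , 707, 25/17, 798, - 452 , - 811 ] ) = [  -  981.55, - 937, - 811, -496, - 452, - 194 ,-105,-589/7,-115/9,25/17, 596,707,798 ]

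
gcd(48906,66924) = 2574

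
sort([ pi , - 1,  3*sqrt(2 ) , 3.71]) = [ - 1,pi, 3.71 , 3*sqrt(2 )]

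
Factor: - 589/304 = -31/16 = -2^(-4 )*31^1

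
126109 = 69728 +56381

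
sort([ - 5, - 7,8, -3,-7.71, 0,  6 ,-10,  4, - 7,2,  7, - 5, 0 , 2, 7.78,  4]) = [ - 10 ,-7.71, - 7, - 7,- 5,-5, - 3,0, 0, 2,  2,4, 4, 6,7 , 7.78,  8]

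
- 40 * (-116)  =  4640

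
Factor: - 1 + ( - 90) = -7^1*13^1 = -  91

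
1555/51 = 1555/51 = 30.49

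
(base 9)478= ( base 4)12023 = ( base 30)d5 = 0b110001011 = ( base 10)395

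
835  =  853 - 18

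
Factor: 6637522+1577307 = 7^1 *593^1*1979^1 = 8214829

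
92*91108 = 8381936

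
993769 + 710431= 1704200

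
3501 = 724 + 2777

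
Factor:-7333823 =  - 7^1*1047689^1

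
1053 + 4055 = 5108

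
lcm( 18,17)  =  306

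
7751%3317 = 1117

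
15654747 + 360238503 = 375893250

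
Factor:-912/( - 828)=2^2*3^(-1)*19^1*23^( - 1) = 76/69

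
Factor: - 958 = -2^1*479^1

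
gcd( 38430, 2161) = 1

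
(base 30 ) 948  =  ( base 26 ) c4c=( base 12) 4918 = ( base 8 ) 20044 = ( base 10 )8228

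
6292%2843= 606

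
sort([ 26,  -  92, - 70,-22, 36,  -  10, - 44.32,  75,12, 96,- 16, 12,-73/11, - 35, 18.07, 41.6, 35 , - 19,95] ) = [ - 92,-70, - 44.32,- 35, - 22,-19,  -  16,-10, - 73/11 , 12, 12,18.07,26 , 35 , 36,  41.6,75,95, 96 ]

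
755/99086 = 755/99086 = 0.01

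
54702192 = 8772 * 6236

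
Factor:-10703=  - 7^1*11^1*139^1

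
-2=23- 25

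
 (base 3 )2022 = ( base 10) 62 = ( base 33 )1t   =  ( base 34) 1S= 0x3e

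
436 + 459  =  895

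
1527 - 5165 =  - 3638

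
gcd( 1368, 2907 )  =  171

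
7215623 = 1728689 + 5486934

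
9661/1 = 9661 = 9661.00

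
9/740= 9/740 = 0.01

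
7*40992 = 286944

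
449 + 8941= 9390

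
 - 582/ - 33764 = 291/16882 = 0.02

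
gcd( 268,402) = 134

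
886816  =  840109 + 46707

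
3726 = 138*27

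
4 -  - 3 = 7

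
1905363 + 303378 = 2208741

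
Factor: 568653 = 3^1*37^1*47^1*109^1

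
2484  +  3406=5890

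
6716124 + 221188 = 6937312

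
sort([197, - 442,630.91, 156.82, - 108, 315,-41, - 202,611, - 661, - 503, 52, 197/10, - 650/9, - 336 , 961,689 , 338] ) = [ - 661, - 503, - 442, - 336, - 202, - 108, - 650/9, - 41,197/10,52,156.82, 197, 315,  338, 611, 630.91, 689, 961 ]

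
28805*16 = 460880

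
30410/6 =5068 + 1/3= 5068.33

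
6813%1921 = 1050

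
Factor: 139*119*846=2^1*3^2*7^1*17^1*47^1*139^1 = 13993686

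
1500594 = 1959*766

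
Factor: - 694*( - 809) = 561446 = 2^1*347^1*809^1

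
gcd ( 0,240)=240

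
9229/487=18 + 463/487 =18.95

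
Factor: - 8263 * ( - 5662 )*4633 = 2^1*19^1*41^1*113^1*149^1 * 8263^1 = 216755396098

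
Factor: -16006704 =  -  2^4*3^1*7^1*47639^1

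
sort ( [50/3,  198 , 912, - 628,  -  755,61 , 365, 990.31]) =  [ - 755, - 628 , 50/3, 61,198 , 365, 912,990.31]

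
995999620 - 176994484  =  819005136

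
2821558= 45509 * 62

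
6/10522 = 3/5261 = 0.00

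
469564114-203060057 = 266504057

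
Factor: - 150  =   - 2^1*3^1*5^2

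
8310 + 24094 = 32404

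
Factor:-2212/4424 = -1/2 = -2^( - 1 )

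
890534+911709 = 1802243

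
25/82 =25/82 = 0.30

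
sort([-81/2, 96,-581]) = [  -  581, - 81/2  ,  96] 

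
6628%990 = 688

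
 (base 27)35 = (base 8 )126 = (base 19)4A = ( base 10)86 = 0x56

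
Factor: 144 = 2^4*3^2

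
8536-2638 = 5898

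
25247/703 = 35  +  642/703 =35.91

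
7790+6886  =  14676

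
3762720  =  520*7236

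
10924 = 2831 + 8093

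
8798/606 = 4399/303 = 14.52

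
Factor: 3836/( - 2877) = - 4/3 =- 2^2*3^( - 1) 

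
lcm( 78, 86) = 3354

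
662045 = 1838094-1176049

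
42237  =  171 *247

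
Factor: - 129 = - 3^1*43^1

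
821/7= 821/7 =117.29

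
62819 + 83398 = 146217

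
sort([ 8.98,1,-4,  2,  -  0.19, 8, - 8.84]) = [-8.84 , - 4, - 0.19, 1,2, 8,  8.98 ]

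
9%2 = 1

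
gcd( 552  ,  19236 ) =12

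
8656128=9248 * 936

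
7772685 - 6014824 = 1757861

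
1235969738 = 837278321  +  398691417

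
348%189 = 159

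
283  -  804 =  - 521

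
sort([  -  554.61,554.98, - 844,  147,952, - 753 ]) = [ -844, - 753, - 554.61, 147, 554.98, 952] 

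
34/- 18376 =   -  1 +9171/9188 = - 0.00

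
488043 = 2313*211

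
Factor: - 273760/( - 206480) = 2^1*59^1*89^ (-1) = 118/89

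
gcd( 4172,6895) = 7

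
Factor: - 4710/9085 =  - 942/1817=- 2^1*3^1*23^( - 1) * 79^ ( - 1 )*157^1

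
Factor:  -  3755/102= - 2^( - 1)* 3^( - 1)*5^1*17^( - 1)* 751^1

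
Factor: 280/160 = 7/4  =  2^( - 2 )*7^1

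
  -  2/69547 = - 2/69547 = - 0.00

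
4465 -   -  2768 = 7233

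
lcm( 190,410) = 7790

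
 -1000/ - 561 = 1000/561 = 1.78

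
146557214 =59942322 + 86614892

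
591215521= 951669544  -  360454023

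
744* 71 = 52824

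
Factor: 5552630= 2^1*5^1*29^1*41^1*467^1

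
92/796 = 23/199 = 0.12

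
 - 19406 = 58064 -77470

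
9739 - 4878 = 4861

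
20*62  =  1240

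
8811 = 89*99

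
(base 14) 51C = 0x3ee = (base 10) 1006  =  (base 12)6ba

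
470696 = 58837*8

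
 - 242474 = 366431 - 608905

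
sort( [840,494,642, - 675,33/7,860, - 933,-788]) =[ - 933, - 788, - 675,33/7,494,642,840,860 ]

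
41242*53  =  2185826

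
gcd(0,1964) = 1964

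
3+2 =5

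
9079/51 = 178 + 1/51 = 178.02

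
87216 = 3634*24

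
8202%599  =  415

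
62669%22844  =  16981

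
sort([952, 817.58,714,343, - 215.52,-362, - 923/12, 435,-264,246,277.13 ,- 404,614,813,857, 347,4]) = [ - 404, - 362, - 264, - 215.52,-923/12 , 4,246, 277.13,343, 347,435,614, 714,813,817.58,857,952] 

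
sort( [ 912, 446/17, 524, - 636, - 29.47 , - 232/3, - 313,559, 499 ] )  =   [ - 636, - 313, -232/3, - 29.47 , 446/17,  499, 524,559,912 ]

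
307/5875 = 307/5875 = 0.05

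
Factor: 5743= 5743^1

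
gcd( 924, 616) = 308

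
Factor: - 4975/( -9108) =2^( - 2)  *3^( - 2)*5^2 *11^(-1 )*23^(-1)* 199^1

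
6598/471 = 14 + 4/471 = 14.01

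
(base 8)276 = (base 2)10111110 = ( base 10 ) 190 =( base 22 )8E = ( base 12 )13a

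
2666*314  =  837124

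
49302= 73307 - 24005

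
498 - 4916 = -4418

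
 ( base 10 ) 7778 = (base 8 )17142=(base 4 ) 1321202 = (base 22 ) g1c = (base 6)100002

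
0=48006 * 0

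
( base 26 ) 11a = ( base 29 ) og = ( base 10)712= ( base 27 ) qa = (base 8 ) 1310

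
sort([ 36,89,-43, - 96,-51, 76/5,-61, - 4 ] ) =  [-96, - 61,-51,-43,-4,76/5,36,89 ]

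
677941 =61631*11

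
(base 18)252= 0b1011100100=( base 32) N4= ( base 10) 740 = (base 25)14f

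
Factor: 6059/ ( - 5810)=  - 73/70=- 2^( - 1) * 5^( - 1 )*7^( - 1)*73^1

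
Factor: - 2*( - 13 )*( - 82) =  - 2^2*13^1*41^1 = -2132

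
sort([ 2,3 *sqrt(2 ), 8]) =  [2,3*sqrt ( 2),8]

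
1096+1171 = 2267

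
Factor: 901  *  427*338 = 2^1 * 7^1 * 13^2*17^1*53^1* 61^1 = 130037726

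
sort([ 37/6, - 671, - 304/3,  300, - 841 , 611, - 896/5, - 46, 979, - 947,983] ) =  [-947, - 841 , - 671,-896/5, - 304/3, - 46,37/6,  300,611,  979,983 ]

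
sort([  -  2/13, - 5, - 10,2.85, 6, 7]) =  [ - 10,-5, - 2/13,2.85 , 6,7 ]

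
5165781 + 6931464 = 12097245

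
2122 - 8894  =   - 6772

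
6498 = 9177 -2679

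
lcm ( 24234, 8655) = 121170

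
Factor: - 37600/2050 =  - 2^4*41^( - 1)  *  47^1 = - 752/41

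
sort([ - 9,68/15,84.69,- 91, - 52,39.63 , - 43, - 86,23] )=[-91, - 86, - 52, - 43, - 9, 68/15,23,39.63,84.69]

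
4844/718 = 2422/359=6.75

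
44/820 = 11/205 = 0.05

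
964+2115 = 3079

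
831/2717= 831/2717 = 0.31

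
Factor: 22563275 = 5^2*7^2*113^1  *163^1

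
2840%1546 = 1294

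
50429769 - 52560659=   -  2130890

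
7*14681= 102767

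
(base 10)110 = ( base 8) 156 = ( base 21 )55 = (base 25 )4A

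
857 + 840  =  1697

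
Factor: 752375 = 5^3*13^1*463^1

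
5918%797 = 339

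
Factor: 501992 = 2^3*131^1*479^1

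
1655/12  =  137 + 11/12  =  137.92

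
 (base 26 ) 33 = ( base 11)74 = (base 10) 81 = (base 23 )3C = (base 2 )1010001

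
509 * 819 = 416871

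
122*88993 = 10857146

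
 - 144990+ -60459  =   - 205449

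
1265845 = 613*2065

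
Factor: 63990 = 2^1*3^4* 5^1*79^1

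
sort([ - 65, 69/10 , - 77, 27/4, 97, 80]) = [  -  77,- 65, 27/4 , 69/10, 80, 97]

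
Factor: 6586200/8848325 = 2^3*3^2 * 43^(- 1 )*3659^1 * 8231^( - 1) = 263448/353933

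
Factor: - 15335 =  - 5^1*3067^1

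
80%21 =17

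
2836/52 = 709/13 = 54.54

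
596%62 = 38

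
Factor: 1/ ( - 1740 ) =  - 2^(-2)*3^(  -  1)*5^( - 1 )*29^(-1)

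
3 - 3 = 0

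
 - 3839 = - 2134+-1705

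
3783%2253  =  1530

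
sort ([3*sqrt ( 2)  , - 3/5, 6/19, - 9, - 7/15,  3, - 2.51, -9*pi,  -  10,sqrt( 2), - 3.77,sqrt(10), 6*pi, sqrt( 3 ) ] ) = [-9* pi, - 10,  -  9, - 3.77,-2.51, - 3/5,-7/15, 6/19 , sqrt (2 ),  sqrt (3) , 3,sqrt( 10 ),3 * sqrt ( 2), 6 * pi]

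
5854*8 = 46832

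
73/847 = 73/847 = 0.09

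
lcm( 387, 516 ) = 1548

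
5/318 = 5/318 =0.02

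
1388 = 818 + 570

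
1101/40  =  1101/40  =  27.52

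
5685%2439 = 807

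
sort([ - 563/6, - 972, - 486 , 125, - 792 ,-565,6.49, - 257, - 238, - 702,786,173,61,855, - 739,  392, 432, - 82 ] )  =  [  -  972, - 792 , - 739, - 702,-565, - 486, - 257, - 238, - 563/6, - 82,6.49 , 61,125 , 173,392,432, 786,855]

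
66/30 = 11/5  =  2.20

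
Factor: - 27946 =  - 2^1*89^1 * 157^1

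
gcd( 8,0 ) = 8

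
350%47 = 21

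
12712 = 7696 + 5016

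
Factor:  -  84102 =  -2^1*3^1*107^1*131^1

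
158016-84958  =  73058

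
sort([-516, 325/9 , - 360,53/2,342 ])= [ - 516 ,  -  360,53/2,325/9,342]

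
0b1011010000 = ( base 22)1ag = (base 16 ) 2D0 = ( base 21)1d6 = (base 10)720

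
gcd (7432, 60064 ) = 8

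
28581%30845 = 28581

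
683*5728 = 3912224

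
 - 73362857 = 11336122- 84698979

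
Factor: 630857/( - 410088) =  - 2^(  -  3 )*3^( - 1 )*7^(-1 )*19^1 * 2441^( - 1 )*33203^1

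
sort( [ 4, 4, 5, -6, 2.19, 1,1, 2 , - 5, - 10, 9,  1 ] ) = [ - 10, - 6,  -  5, 1,1, 1, 2,2.19, 4,4, 5 , 9 ] 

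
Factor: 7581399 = 3^1*7^1*19^1*19001^1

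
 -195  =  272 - 467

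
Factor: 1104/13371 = 368/4457=2^4 * 23^1*4457^(-1)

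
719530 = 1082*665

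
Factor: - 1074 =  - 2^1*3^1*179^1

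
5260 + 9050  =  14310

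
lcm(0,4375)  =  0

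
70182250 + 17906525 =88088775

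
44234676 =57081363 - 12846687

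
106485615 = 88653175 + 17832440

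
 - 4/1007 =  - 4/1007 = -0.00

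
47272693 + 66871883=114144576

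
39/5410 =39/5410 =0.01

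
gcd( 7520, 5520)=80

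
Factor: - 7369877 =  - 167^1 *44131^1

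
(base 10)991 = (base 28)17B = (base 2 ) 1111011111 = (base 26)1c3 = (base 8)1737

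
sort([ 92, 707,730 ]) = [92,707,730] 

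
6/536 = 3/268 = 0.01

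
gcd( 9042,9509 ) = 1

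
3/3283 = 3/3283  =  0.00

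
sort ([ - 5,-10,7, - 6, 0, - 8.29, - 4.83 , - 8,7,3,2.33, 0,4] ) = [  -  10, - 8.29, - 8, - 6 ,  -  5, - 4.83,0,0, 2.33,  3, 4 , 7 , 7]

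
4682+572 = 5254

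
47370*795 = 37659150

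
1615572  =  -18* (  -  89754)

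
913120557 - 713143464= 199977093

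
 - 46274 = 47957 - 94231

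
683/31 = 22+1/31= 22.03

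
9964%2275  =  864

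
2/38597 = 2/38597 = 0.00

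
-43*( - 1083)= 46569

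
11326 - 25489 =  - 14163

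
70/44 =35/22 = 1.59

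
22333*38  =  848654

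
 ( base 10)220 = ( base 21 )AA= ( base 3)22011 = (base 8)334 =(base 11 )190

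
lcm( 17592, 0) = 0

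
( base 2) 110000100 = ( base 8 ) 604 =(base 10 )388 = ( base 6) 1444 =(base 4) 12010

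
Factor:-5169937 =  - 1553^1* 3329^1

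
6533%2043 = 404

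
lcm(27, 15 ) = 135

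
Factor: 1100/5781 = 2^2*3^(  -  1)*5^2*11^1 * 41^(  -  1)*47^( - 1 ) 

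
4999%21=1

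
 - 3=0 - 3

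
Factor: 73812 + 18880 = 92692 =2^2*23173^1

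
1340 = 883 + 457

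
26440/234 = 13220/117= 112.99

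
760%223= 91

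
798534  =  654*1221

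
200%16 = 8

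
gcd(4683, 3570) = 21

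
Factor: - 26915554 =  - 2^1*1637^1*8221^1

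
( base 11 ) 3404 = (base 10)4481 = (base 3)20010222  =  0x1181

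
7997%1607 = 1569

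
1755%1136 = 619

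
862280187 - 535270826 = 327009361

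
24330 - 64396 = - 40066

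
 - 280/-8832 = 35/1104 = 0.03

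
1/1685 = 1/1685 = 0.00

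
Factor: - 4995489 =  - 3^1*47^1 * 71^1*499^1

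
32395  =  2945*11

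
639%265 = 109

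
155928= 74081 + 81847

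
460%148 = 16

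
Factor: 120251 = 19^1*6329^1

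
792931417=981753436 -188822019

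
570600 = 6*95100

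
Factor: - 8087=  - 8087^1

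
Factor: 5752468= 2^2*1438117^1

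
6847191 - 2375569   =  4471622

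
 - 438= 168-606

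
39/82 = 39/82  =  0.48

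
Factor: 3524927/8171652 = 2^( - 2)*3^ ( - 1)*7^1 * 83^1*6067^1 * 680971^( - 1)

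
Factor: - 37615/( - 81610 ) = 2^( - 1)*7523^1*8161^( - 1)  =  7523/16322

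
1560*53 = 82680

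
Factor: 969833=17^1*89^1 * 641^1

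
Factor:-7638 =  - 2^1*3^1*19^1*67^1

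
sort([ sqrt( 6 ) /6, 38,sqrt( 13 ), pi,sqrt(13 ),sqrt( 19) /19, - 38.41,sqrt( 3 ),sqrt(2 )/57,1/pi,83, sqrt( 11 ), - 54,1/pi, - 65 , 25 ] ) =[ - 65, - 54,- 38.41,sqrt(2)/57,sqrt(19) /19, 1/pi,1/pi,  sqrt (6)/6, sqrt( 3 ),pi , sqrt( 11), sqrt( 13),sqrt( 13), 25,38,83 ] 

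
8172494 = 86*95029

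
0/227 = 0 = 0.00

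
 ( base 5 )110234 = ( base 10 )3819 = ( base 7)14064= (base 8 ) 7353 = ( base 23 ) 751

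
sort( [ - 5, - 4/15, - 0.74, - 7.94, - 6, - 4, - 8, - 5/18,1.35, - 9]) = [ - 9, - 8, - 7.94, - 6, - 5,-4,  -  0.74, - 5/18, - 4/15,1.35 ]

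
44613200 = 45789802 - 1176602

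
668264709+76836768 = 745101477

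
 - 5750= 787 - 6537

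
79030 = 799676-720646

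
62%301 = 62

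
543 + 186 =729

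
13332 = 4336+8996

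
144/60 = 12/5 = 2.40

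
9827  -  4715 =5112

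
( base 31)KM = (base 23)14L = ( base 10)642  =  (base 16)282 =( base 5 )10032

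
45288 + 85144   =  130432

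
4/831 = 4/831 = 0.00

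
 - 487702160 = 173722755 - 661424915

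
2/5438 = 1/2719 = 0.00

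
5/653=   5/653 = 0.01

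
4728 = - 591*(-8)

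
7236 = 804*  9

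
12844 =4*3211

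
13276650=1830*7255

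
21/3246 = 7/1082=0.01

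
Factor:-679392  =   - 2^5 * 3^2 * 7^1 * 337^1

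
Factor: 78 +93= 171= 3^2*19^1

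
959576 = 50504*19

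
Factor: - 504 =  - 2^3 *3^2 * 7^1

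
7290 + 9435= 16725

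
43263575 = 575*75241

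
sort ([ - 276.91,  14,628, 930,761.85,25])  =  [ - 276.91, 14,25,628, 761.85,930] 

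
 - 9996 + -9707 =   -  19703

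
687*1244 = 854628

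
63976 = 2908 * 22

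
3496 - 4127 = - 631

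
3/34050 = 1/11350 = 0.00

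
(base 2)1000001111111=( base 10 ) 4223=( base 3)12210102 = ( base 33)3sw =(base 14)1779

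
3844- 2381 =1463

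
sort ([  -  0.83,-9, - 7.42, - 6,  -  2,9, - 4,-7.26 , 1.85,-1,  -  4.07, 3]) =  [- 9,-7.42,- 7.26,- 6,-4.07,-4, - 2, - 1, - 0.83,1.85, 3,9 ]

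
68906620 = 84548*815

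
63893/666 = 95 + 623/666 = 95.94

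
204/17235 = 68/5745= 0.01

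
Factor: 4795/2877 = 3^( - 1 ) * 5^1 =5/3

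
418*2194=917092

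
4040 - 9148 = -5108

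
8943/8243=8943/8243  =  1.08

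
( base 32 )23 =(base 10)67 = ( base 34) 1X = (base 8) 103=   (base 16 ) 43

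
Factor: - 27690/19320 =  - 2^( - 2) *7^(  -  1) * 13^1 *23^( - 1)*71^1=- 923/644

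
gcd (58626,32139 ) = 9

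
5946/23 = 5946/23=258.52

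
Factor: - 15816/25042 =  - 2^2*3^1*19^( - 1) = - 12/19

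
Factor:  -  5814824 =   -  2^3*726853^1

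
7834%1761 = 790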